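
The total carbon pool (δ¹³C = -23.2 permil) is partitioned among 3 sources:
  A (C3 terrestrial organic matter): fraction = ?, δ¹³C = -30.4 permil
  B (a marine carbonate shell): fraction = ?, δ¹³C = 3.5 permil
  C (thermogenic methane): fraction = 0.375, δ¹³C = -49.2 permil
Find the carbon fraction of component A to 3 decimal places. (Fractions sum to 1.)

Let f_A and f_B be the unknown fractions; fractions sum to 1 so f_A + f_B = 0.625.
Mass balance: Σ fᵢ·δᵢ = δ_bulk ⇒ f_A·(-30.4) + f_B·(3.5) = -23.2 − (-18.450) = -4.750
Substitute f_B = 0.625 − f_A:
f_A·(-30.4 − 3.5) = -4.750 − 0.625×(3.5) = -6.937
f_A = -6.937 / -33.9 = 0.2046

0.205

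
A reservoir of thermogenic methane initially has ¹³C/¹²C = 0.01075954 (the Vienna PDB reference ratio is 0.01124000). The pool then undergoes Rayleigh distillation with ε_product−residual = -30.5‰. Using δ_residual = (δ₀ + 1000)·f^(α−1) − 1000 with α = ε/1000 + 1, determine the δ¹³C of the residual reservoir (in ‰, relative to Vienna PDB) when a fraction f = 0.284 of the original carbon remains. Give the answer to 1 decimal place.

δ₀ = (0.01075954/0.01124000 − 1)×1000 = (0.957254 − 1)×1000 = -42.746‰
α − 1 = ε/1000 = -0.0305
f^(α−1) = 0.284^(-0.0305) = 1.039139
δ_res = (-42.746 + 1000) × 1.039139 − 1000 = 994.721 − 1000 = -5.28‰

-5.3‰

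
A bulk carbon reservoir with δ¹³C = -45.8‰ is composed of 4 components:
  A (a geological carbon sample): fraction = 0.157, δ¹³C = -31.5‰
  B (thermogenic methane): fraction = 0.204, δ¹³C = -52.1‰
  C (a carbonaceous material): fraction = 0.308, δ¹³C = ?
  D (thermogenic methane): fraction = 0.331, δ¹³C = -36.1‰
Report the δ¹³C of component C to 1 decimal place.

Isotope mass balance: δ_bulk = Σ fᵢ·δᵢ.
-45.8 = 0.157×(-31.5) + 0.204×(-52.1) + 0.308×δ_C + 0.331×(-36.1)
0.308·δ_C = -45.8 − (-27.523) = -18.277
δ_C = -18.277 / 0.308 = -59.34‰

-59.3‰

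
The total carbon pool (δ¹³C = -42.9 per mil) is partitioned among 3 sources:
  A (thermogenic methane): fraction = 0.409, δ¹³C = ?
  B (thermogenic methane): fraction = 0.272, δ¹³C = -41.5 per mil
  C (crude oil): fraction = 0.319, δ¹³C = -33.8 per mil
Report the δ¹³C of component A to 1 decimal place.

-50.9 per mil

Isotope mass balance: δ_bulk = Σ fᵢ·δᵢ.
-42.9 = 0.409×δ_A + 0.272×(-41.5) + 0.319×(-33.8)
0.409·δ_A = -42.9 − (-22.070) = -20.830
δ_A = -20.830 / 0.409 = -50.93 per mil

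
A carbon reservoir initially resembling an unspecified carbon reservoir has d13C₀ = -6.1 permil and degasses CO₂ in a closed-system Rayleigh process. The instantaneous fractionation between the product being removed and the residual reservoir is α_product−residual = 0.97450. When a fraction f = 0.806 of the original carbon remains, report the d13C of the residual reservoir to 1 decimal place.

Rayleigh residual: δ_res = (δ₀ + 1000)·f^(α−1) − 1000
α − 1 = -0.02550
f^(α−1) = 0.806^(-0.02550) = 1.005515
δ_res = (-6.1 + 1000) × 1.005515 − 1000 = 999.381 − 1000 = -0.62 permil

-0.6 permil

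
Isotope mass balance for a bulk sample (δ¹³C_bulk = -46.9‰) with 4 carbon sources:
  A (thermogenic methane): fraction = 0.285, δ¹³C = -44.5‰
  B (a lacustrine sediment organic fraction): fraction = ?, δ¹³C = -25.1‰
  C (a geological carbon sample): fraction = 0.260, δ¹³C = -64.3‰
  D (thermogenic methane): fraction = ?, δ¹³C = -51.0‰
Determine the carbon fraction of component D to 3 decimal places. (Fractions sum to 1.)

Let f_D and f_B be the unknown fractions; fractions sum to 1 so f_D + f_B = 0.455.
Mass balance: Σ fᵢ·δᵢ = δ_bulk ⇒ f_D·(-51.0) + f_B·(-25.1) = -46.9 − (-29.401) = -17.499
Substitute f_B = 0.455 − f_D:
f_D·(-51.0 − -25.1) = -17.499 − 0.455×(-25.1) = -6.079
f_D = -6.079 / -25.9 = 0.2347

0.235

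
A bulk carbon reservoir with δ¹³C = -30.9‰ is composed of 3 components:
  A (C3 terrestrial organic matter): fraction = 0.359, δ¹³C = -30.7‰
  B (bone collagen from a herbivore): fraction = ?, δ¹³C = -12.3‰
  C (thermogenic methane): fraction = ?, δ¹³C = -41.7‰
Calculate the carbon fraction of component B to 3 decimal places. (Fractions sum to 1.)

0.233

Let f_B and f_C be the unknown fractions; fractions sum to 1 so f_B + f_C = 0.641.
Mass balance: Σ fᵢ·δᵢ = δ_bulk ⇒ f_B·(-12.3) + f_C·(-41.7) = -30.9 − (-11.021) = -19.879
Substitute f_C = 0.641 − f_B:
f_B·(-12.3 − -41.7) = -19.879 − 0.641×(-41.7) = 6.851
f_B = 6.851 / 29.4 = 0.2330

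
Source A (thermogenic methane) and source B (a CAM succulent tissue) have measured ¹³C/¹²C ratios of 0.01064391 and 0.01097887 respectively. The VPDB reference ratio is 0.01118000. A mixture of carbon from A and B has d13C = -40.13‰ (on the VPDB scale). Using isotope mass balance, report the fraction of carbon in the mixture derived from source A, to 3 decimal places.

0.739

δ_A = (0.01064391/0.01118000 − 1)×1000 = (0.952049 − 1)×1000 = -47.951‰
δ_B = (0.01097887/0.01118000 − 1)×1000 = (0.982010 − 1)×1000 = -17.990‰
f_A = (δ_mix − δ_B)/(δ_A − δ_B) = (-40.13 − (-17.990))/(-47.951 − (-17.990))
f_A = -22.140 / -29.961 = 0.7390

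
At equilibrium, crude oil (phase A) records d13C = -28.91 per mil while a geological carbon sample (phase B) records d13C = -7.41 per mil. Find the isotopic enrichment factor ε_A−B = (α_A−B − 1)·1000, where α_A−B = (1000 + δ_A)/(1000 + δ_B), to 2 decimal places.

α_A−B = (1000 + -28.91) / (1000 + -7.41) = 971.09 / 992.59 = 0.978339
ε_A−B = (0.978339 − 1) × 1000 = -21.661 per mil
(The approximation ε ≈ δ_A − δ_B would give -21.50 per mil.)

-21.66 per mil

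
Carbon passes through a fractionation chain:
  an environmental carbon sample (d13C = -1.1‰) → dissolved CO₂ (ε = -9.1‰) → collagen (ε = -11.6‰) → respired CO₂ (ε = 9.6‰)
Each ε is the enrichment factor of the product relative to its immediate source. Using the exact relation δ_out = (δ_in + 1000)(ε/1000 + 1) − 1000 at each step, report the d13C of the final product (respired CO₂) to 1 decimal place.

-12.3‰

step 1: δ = (-1.10 + 1000)·(-9.1/1000 + 1) − 1000 = -10.19‰
step 2: δ = (-10.19 + 1000)·(-11.6/1000 + 1) − 1000 = -21.67‰
step 3: δ = (-21.67 + 1000)·(9.6/1000 + 1) − 1000 = -12.28‰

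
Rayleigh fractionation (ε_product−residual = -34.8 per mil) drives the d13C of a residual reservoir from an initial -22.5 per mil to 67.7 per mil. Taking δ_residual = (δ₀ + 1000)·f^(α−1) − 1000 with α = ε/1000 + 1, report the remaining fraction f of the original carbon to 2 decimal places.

0.08

α − 1 = ε/1000 = -0.0348
(δ_res + 1000)/(δ₀ + 1000) = (67.7 + 1000)/(-22.5 + 1000) = 1067.7/977.5 = 1.092276
f = 1.092276^(1/-0.0348) = exp(ln(1.092276)/-0.0348) = exp(0.08826/-0.0348)
f = exp(-2.5363) = 0.0792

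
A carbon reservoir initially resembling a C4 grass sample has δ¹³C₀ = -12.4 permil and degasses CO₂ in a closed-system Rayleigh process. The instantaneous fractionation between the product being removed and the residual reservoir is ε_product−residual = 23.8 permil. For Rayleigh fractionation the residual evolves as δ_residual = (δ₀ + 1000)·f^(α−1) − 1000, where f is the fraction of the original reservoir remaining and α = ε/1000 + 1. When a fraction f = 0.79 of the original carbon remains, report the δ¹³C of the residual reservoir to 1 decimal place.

-17.9 permil

Rayleigh residual: δ_res = (δ₀ + 1000)·f^(α−1) − 1000
α = ε/1000 + 1 = 1.02380, so α − 1 = 0.02380
f^(α−1) = 0.79^(0.02380) = 0.994406
δ_res = (-12.4 + 1000) × 0.994406 − 1000 = 982.075 − 1000 = -17.93 permil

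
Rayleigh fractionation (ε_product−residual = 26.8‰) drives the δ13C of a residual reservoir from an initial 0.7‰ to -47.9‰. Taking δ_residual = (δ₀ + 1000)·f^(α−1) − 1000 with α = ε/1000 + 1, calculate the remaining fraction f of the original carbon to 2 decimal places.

0.16

α − 1 = ε/1000 = 0.0268
(δ_res + 1000)/(δ₀ + 1000) = (-47.9 + 1000)/(0.7 + 1000) = 952.1/1000.7 = 0.951434
f = 0.951434^(1/0.0268) = exp(ln(0.951434)/0.0268) = exp(-0.04978/0.0268)
f = exp(-1.8576) = 0.1560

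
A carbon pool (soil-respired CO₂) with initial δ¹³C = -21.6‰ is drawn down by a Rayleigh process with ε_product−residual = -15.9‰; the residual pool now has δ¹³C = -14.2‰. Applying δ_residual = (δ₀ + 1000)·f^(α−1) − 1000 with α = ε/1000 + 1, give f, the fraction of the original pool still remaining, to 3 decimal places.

0.623

α − 1 = ε/1000 = -0.0159
(δ_res + 1000)/(δ₀ + 1000) = (-14.2 + 1000)/(-21.6 + 1000) = 985.8/978.4 = 1.007563
f = 1.007563^(1/-0.0159) = exp(ln(1.007563)/-0.0159) = exp(0.00753/-0.0159)
f = exp(-0.4739) = 0.6226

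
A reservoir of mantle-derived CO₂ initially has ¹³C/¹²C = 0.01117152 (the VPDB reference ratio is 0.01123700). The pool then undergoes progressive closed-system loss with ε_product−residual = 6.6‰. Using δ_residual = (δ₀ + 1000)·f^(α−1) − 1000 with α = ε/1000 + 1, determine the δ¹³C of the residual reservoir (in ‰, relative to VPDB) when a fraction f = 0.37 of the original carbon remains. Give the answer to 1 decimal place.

-12.3‰

δ₀ = (0.01117152/0.01123700 − 1)×1000 = (0.994173 − 1)×1000 = -5.827‰
α − 1 = ε/1000 = 0.0066
f^(α−1) = 0.37^(0.0066) = 0.993459
δ_res = (-5.827 + 1000) × 0.993459 − 1000 = 987.670 − 1000 = -12.33‰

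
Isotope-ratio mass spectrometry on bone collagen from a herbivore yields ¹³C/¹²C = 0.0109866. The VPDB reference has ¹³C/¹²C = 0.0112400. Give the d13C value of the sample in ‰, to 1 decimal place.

-22.5‰

d13C = (R_sample / R_standard − 1) × 1000
R_sample / R_standard = 0.0109866 / 0.0112400 = 0.977456
d13C = (0.977456 − 1) × 1000 = -22.54‰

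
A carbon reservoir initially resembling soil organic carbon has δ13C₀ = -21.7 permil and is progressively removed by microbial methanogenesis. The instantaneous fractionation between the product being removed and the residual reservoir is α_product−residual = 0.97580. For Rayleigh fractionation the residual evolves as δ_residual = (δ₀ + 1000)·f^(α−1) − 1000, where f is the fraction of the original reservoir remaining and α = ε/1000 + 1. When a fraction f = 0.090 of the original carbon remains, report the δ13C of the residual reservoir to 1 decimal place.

Rayleigh residual: δ_res = (δ₀ + 1000)·f^(α−1) − 1000
α − 1 = -0.02420
f^(α−1) = 0.090^(-0.02420) = 1.060004
δ_res = (-21.7 + 1000) × 1.060004 − 1000 = 1037.002 − 1000 = 37.00 permil

37.0 permil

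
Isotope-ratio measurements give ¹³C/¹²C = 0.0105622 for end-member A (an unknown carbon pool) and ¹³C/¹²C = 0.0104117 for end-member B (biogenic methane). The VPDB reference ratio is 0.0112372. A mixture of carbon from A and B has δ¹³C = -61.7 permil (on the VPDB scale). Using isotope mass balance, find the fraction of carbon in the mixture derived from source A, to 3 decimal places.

0.878

δ_A = (0.0105622/0.0112372 − 1)×1000 = (0.939932 − 1)×1000 = -60.068 permil
δ_B = (0.0104117/0.0112372 − 1)×1000 = (0.926539 − 1)×1000 = -73.461 permil
f_A = (δ_mix − δ_B)/(δ_A − δ_B) = (-61.7 − (-73.461))/(-60.068 − (-73.461))
f_A = 11.761 / 13.393 = 0.8782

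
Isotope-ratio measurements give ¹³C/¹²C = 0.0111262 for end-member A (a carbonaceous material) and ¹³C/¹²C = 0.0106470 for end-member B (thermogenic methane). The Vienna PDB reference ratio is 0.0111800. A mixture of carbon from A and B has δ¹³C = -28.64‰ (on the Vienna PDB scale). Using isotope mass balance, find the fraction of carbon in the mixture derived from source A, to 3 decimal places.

0.444

δ_A = (0.0111262/0.0111800 − 1)×1000 = (0.995188 − 1)×1000 = -4.812‰
δ_B = (0.0106470/0.0111800 − 1)×1000 = (0.952326 − 1)×1000 = -47.674‰
f_A = (δ_mix − δ_B)/(δ_A − δ_B) = (-28.64 − (-47.674))/(-4.812 − (-47.674))
f_A = 19.034 / 42.862 = 0.4441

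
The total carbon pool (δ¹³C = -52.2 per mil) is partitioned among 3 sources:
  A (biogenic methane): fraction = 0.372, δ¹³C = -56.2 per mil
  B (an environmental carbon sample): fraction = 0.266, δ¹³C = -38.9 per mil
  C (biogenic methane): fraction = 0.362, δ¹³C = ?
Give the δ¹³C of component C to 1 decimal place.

-57.9 per mil

Isotope mass balance: δ_bulk = Σ fᵢ·δᵢ.
-52.2 = 0.372×(-56.2) + 0.266×(-38.9) + 0.362×δ_C
0.362·δ_C = -52.2 − (-31.254) = -20.946
δ_C = -20.946 / 0.362 = -57.86 per mil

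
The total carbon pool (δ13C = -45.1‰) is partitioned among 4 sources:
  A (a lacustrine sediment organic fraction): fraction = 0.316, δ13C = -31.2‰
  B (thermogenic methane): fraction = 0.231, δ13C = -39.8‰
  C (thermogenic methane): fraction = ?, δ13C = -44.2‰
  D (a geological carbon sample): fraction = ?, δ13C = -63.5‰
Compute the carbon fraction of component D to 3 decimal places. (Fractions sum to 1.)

0.312

Let f_D and f_C be the unknown fractions; fractions sum to 1 so f_D + f_C = 0.453.
Mass balance: Σ fᵢ·δᵢ = δ_bulk ⇒ f_D·(-63.5) + f_C·(-44.2) = -45.1 − (-19.053) = -26.047
Substitute f_C = 0.453 − f_D:
f_D·(-63.5 − -44.2) = -26.047 − 0.453×(-44.2) = -6.024
f_D = -6.024 / -19.3 = 0.3121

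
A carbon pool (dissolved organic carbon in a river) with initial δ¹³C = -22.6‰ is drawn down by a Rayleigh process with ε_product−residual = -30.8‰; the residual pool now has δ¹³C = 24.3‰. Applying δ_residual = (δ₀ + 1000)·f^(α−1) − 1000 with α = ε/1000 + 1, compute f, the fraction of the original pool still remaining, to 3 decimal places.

0.218

α − 1 = ε/1000 = -0.0308
(δ_res + 1000)/(δ₀ + 1000) = (24.3 + 1000)/(-22.6 + 1000) = 1024.3/977.4 = 1.047984
f = 1.047984^(1/-0.0308) = exp(ln(1.047984)/-0.0308) = exp(0.04687/-0.0308)
f = exp(-1.5217) = 0.2183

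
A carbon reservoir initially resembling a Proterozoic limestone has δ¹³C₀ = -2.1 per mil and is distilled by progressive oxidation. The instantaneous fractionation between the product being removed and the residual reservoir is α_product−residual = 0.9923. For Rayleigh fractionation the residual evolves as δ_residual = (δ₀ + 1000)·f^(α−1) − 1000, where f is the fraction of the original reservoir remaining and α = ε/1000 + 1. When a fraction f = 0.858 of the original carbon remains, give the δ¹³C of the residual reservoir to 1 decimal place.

-0.9 per mil

Rayleigh residual: δ_res = (δ₀ + 1000)·f^(α−1) − 1000
α − 1 = -0.00770
f^(α−1) = 0.858^(-0.00770) = 1.001180
δ_res = (-2.1 + 1000) × 1.001180 − 1000 = 999.077 − 1000 = -0.92 per mil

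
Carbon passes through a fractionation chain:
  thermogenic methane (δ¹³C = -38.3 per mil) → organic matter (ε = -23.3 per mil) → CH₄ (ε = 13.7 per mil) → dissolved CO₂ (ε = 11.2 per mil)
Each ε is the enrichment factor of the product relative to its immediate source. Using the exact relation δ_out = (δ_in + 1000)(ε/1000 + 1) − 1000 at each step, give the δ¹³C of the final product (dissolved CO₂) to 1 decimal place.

-37.2 per mil

step 1: δ = (-38.30 + 1000)·(-23.3/1000 + 1) − 1000 = -60.71 per mil
step 2: δ = (-60.71 + 1000)·(13.7/1000 + 1) − 1000 = -47.84 per mil
step 3: δ = (-47.84 + 1000)·(11.2/1000 + 1) − 1000 = -37.18 per mil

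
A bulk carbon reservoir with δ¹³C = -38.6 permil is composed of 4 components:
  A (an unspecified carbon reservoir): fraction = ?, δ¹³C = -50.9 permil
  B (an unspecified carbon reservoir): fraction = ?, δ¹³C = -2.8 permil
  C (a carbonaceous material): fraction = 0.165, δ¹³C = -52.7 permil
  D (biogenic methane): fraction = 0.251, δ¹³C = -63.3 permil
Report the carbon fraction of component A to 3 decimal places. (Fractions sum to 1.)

Let f_A and f_B be the unknown fractions; fractions sum to 1 so f_A + f_B = 0.584.
Mass balance: Σ fᵢ·δᵢ = δ_bulk ⇒ f_A·(-50.9) + f_B·(-2.8) = -38.6 − (-24.584) = -14.016
Substitute f_B = 0.584 − f_A:
f_A·(-50.9 − -2.8) = -14.016 − 0.584×(-2.8) = -12.381
f_A = -12.381 / -48.1 = 0.2574

0.257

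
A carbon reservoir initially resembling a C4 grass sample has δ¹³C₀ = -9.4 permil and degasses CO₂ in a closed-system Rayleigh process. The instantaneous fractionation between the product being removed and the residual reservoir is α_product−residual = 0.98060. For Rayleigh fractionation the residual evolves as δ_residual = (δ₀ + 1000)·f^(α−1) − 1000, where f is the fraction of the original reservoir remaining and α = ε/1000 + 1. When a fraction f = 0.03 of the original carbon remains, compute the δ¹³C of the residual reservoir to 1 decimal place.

Rayleigh residual: δ_res = (δ₀ + 1000)·f^(α−1) − 1000
α − 1 = -0.01940
f^(α−1) = 0.03^(-0.01940) = 1.070394
δ_res = (-9.4 + 1000) × 1.070394 − 1000 = 1060.333 − 1000 = 60.33 permil

60.3 permil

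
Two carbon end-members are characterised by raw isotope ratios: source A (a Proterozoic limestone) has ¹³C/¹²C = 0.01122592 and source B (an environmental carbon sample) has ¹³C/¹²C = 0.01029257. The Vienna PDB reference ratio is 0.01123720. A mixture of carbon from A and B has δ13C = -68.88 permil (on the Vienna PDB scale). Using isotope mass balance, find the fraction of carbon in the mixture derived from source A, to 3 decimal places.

δ_A = (0.01122592/0.01123720 − 1)×1000 = (0.998996 − 1)×1000 = -1.004 permil
δ_B = (0.01029257/0.01123720 − 1)×1000 = (0.915937 − 1)×1000 = -84.063 permil
f_A = (δ_mix − δ_B)/(δ_A − δ_B) = (-68.88 − (-84.063))/(-1.004 − (-84.063))
f_A = 15.183 / 83.059 = 0.1828

0.183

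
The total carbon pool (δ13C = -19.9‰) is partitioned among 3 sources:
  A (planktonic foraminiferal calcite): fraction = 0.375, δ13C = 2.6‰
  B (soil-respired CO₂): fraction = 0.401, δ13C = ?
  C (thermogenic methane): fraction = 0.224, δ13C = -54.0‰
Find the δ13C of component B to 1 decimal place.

Isotope mass balance: δ_bulk = Σ fᵢ·δᵢ.
-19.9 = 0.375×(2.6) + 0.401×δ_B + 0.224×(-54.0)
0.401·δ_B = -19.9 − (-11.121) = -8.779
δ_B = -8.779 / 0.401 = -21.89‰

-21.9‰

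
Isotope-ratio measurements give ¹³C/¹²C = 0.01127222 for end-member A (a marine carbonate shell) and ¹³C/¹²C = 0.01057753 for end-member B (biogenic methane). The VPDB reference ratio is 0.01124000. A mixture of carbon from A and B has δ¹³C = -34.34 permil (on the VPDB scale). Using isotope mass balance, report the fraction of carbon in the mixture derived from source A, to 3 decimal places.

δ_A = (0.01127222/0.01124000 − 1)×1000 = (1.002867 − 1)×1000 = 2.867 permil
δ_B = (0.01057753/0.01124000 − 1)×1000 = (0.941061 − 1)×1000 = -58.939 permil
f_A = (δ_mix − δ_B)/(δ_A − δ_B) = (-34.34 − (-58.939))/(2.867 − (-58.939))
f_A = 24.599 / 61.805 = 0.3980

0.398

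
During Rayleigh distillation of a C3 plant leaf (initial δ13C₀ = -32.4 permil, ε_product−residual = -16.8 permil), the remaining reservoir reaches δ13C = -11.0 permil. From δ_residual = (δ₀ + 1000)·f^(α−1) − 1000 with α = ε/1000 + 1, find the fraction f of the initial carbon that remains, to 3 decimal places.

0.272

α − 1 = ε/1000 = -0.0168
(δ_res + 1000)/(δ₀ + 1000) = (-11.0 + 1000)/(-32.4 + 1000) = 989.0/967.6 = 1.022117
f = 1.022117^(1/-0.0168) = exp(ln(1.022117)/-0.0168) = exp(0.02188/-0.0168)
f = exp(-1.3021) = 0.2720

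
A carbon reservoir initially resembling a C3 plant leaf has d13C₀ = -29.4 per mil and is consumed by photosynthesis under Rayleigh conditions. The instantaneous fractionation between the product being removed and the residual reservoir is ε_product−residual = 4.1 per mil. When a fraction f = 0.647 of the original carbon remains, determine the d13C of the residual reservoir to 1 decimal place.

Rayleigh residual: δ_res = (δ₀ + 1000)·f^(α−1) − 1000
α = ε/1000 + 1 = 1.00410, so α − 1 = 0.00410
f^(α−1) = 0.647^(0.00410) = 0.998216
δ_res = (-29.4 + 1000) × 0.998216 − 1000 = 968.869 − 1000 = -31.13 per mil

-31.1 per mil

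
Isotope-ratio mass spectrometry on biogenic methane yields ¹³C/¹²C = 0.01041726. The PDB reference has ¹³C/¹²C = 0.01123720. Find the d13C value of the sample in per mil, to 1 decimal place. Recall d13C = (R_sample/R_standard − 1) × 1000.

-73.0 per mil

d13C = (R_sample / R_standard − 1) × 1000
R_sample / R_standard = 0.01041726 / 0.01123720 = 0.927033
d13C = (0.927033 − 1) × 1000 = -72.97 per mil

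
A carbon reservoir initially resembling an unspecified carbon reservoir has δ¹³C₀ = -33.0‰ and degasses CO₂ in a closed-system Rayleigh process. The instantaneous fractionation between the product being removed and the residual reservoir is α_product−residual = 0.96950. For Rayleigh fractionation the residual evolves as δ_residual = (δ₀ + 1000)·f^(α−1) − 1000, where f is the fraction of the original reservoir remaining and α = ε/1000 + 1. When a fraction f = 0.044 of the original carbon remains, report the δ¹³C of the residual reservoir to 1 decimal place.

63.7‰

Rayleigh residual: δ_res = (δ₀ + 1000)·f^(α−1) − 1000
α − 1 = -0.03050
f^(α−1) = 0.044^(-0.03050) = 1.099954
δ_res = (-33.0 + 1000) × 1.099954 − 1000 = 1063.656 − 1000 = 63.66‰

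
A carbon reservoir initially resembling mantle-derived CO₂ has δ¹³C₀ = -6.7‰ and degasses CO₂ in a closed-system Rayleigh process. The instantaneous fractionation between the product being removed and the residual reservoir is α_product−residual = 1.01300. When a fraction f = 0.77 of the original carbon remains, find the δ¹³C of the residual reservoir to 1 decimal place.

Rayleigh residual: δ_res = (δ₀ + 1000)·f^(α−1) − 1000
α − 1 = 0.01300
f^(α−1) = 0.77^(0.01300) = 0.996608
δ_res = (-6.7 + 1000) × 0.996608 − 1000 = 989.931 − 1000 = -10.07‰

-10.1‰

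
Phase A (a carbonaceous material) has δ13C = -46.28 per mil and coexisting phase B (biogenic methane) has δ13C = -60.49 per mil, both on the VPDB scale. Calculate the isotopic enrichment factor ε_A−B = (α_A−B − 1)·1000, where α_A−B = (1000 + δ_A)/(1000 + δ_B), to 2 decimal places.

15.12 per mil

α_A−B = (1000 + -46.28) / (1000 + -60.49) = 953.72 / 939.51 = 1.015125
ε_A−B = (1.015125 − 1) × 1000 = 15.125 per mil
(The approximation ε ≈ δ_A − δ_B would give 14.21 per mil.)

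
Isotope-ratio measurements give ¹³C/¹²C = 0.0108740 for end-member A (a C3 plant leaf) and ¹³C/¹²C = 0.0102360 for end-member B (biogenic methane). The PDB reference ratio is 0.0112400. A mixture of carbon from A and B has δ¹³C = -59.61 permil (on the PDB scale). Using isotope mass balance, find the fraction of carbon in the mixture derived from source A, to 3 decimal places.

δ_A = (0.0108740/0.0112400 − 1)×1000 = (0.967438 − 1)×1000 = -32.562 permil
δ_B = (0.0102360/0.0112400 − 1)×1000 = (0.910676 − 1)×1000 = -89.324 permil
f_A = (δ_mix − δ_B)/(δ_A − δ_B) = (-59.61 − (-89.324))/(-32.562 − (-89.324))
f_A = 29.714 / 56.762 = 0.5235

0.523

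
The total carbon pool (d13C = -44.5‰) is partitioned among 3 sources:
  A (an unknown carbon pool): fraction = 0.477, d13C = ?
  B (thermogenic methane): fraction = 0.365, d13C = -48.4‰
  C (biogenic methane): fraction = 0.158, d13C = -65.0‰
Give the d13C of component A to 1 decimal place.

-34.7‰

Isotope mass balance: δ_bulk = Σ fᵢ·δᵢ.
-44.5 = 0.477×δ_A + 0.365×(-48.4) + 0.158×(-65.0)
0.477·δ_A = -44.5 − (-27.936) = -16.564
δ_A = -16.564 / 0.477 = -34.73‰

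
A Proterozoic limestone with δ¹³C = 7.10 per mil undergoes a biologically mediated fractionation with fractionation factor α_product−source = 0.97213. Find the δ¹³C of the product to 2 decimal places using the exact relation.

δ_product = (δ_source + 1000)·α − 1000
δ_product = (7.10 + 1000) × 0.97213 − 1000
δ_product = 979.032 − 1000 = -20.968 per mil

-20.97 per mil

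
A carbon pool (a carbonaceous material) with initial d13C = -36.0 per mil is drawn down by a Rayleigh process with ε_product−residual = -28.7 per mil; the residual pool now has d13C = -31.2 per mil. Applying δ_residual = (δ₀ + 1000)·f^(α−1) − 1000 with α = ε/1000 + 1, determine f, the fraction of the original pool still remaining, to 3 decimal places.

0.841

α − 1 = ε/1000 = -0.0287
(δ_res + 1000)/(δ₀ + 1000) = (-31.2 + 1000)/(-36.0 + 1000) = 968.8/964.0 = 1.004979
f = 1.004979^(1/-0.0287) = exp(ln(1.004979)/-0.0287) = exp(0.00497/-0.0287)
f = exp(-0.1731) = 0.8411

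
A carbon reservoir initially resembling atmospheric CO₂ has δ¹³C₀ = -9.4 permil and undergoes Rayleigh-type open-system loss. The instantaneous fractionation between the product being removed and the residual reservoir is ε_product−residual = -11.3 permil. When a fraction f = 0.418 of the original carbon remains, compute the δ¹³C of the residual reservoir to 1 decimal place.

Rayleigh residual: δ_res = (δ₀ + 1000)·f^(α−1) − 1000
α = ε/1000 + 1 = 0.98870, so α − 1 = -0.01130
f^(α−1) = 0.418^(-0.01130) = 1.009905
δ_res = (-9.4 + 1000) × 1.009905 − 1000 = 1000.412 − 1000 = 0.41 permil

0.4 permil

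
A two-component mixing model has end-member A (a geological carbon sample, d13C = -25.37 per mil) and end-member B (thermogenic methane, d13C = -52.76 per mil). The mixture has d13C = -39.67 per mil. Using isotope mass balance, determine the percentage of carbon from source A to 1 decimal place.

47.8%

δ_mix = f_A·δ_A + (1 − f_A)·δ_B  ⇒  f_A = (δ_mix − δ_B)/(δ_A − δ_B)
f_A = (-39.67 − (-52.76)) / (-25.37 − (-52.76))
f_A = 13.09 / 27.39 = 0.4779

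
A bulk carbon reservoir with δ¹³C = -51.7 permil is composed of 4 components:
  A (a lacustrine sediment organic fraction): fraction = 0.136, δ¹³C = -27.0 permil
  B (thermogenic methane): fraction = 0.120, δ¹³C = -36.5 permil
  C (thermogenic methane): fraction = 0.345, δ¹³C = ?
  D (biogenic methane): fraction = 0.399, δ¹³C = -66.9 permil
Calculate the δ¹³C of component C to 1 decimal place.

-49.1 permil

Isotope mass balance: δ_bulk = Σ fᵢ·δᵢ.
-51.7 = 0.136×(-27.0) + 0.120×(-36.5) + 0.345×δ_C + 0.399×(-66.9)
0.345·δ_C = -51.7 − (-34.745) = -16.955
δ_C = -16.955 / 0.345 = -49.14 permil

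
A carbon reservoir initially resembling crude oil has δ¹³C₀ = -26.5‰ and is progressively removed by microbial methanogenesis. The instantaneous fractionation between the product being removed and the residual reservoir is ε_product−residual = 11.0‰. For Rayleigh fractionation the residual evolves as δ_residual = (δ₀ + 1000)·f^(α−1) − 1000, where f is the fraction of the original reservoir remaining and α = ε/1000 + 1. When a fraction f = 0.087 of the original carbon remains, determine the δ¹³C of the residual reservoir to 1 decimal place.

Rayleigh residual: δ_res = (δ₀ + 1000)·f^(α−1) − 1000
α = ε/1000 + 1 = 1.01100, so α − 1 = 0.01100
f^(α−1) = 0.087^(0.01100) = 0.973497
δ_res = (-26.5 + 1000) × 0.973497 − 1000 = 947.700 − 1000 = -52.30‰

-52.3‰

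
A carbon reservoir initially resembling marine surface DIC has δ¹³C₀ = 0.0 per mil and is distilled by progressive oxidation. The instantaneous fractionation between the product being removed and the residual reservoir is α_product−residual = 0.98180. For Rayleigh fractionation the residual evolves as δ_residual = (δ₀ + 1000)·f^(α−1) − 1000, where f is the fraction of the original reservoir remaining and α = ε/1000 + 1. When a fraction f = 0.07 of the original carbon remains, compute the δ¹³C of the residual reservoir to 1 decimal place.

49.6 per mil

Rayleigh residual: δ_res = (δ₀ + 1000)·f^(α−1) − 1000
α − 1 = -0.01820
f^(α−1) = 0.07^(-0.01820) = 1.049589
δ_res = (-0.0 + 1000) × 1.049589 − 1000 = 1049.589 − 1000 = 49.59 per mil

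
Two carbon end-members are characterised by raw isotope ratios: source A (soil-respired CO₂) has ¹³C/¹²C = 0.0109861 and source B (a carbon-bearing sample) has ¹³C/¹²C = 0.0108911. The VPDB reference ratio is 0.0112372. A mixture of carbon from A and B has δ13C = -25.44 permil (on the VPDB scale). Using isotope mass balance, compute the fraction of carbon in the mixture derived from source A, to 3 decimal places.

0.634

δ_A = (0.0109861/0.0112372 − 1)×1000 = (0.977655 − 1)×1000 = -22.345 permil
δ_B = (0.0108911/0.0112372 − 1)×1000 = (0.969201 − 1)×1000 = -30.799 permil
f_A = (δ_mix − δ_B)/(δ_A − δ_B) = (-25.44 − (-30.799))/(-22.345 − (-30.799))
f_A = 5.359 / 8.454 = 0.6340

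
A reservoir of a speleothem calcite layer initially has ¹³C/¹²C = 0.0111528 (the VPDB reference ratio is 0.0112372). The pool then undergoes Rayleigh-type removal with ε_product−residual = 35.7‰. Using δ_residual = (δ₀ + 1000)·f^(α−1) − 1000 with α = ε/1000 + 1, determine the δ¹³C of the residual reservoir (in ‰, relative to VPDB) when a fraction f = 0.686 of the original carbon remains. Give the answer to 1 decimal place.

-20.8‰

δ₀ = (0.0111528/0.0112372 − 1)×1000 = (0.992489 − 1)×1000 = -7.511‰
α − 1 = ε/1000 = 0.0357
f^(α−1) = 0.686^(0.0357) = 0.986636
δ_res = (-7.511 + 1000) × 0.986636 − 1000 = 979.225 − 1000 = -20.77‰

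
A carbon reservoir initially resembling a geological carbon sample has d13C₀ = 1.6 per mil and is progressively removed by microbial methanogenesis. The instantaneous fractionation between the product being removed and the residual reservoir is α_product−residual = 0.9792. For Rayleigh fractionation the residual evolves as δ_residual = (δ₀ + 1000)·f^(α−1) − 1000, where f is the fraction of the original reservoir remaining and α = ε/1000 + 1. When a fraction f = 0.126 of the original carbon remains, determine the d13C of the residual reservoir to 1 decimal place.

Rayleigh residual: δ_res = (δ₀ + 1000)·f^(α−1) − 1000
α − 1 = -0.02080
f^(α−1) = 0.126^(-0.02080) = 1.044028
δ_res = (1.6 + 1000) × 1.044028 − 1000 = 1045.699 − 1000 = 45.70 per mil

45.7 per mil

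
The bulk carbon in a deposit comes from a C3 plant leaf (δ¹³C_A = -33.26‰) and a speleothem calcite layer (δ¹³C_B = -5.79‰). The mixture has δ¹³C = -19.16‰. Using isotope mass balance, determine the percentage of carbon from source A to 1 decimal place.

48.7%

δ_mix = f_A·δ_A + (1 − f_A)·δ_B  ⇒  f_A = (δ_mix − δ_B)/(δ_A − δ_B)
f_A = (-19.16 − (-5.79)) / (-33.26 − (-5.79))
f_A = -13.37 / -27.47 = 0.4867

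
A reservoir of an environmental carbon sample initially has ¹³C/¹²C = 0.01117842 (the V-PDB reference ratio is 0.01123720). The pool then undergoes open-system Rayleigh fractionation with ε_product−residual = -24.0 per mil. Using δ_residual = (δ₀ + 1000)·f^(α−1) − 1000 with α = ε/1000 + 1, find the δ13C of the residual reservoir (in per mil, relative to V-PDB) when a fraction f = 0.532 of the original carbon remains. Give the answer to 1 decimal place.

10.0 per mil

δ₀ = (0.01117842/0.01123720 − 1)×1000 = (0.994769 − 1)×1000 = -5.231 per mil
α − 1 = ε/1000 = -0.0240
f^(α−1) = 0.532^(-0.0240) = 1.015262
δ_res = (-5.231 + 1000) × 1.015262 − 1000 = 1009.951 − 1000 = 9.95 per mil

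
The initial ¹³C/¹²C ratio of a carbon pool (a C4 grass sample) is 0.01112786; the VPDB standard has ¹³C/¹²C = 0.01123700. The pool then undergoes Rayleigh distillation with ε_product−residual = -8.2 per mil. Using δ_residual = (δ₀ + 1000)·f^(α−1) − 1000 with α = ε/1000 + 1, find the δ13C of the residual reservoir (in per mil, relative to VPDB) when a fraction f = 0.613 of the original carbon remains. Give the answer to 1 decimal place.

-5.7 per mil

δ₀ = (0.01112786/0.01123700 − 1)×1000 = (0.990287 − 1)×1000 = -9.713 per mil
α − 1 = ε/1000 = -0.0082
f^(α−1) = 0.613^(-0.0082) = 1.004021
δ_res = (-9.713 + 1000) × 1.004021 − 1000 = 994.269 − 1000 = -5.73 per mil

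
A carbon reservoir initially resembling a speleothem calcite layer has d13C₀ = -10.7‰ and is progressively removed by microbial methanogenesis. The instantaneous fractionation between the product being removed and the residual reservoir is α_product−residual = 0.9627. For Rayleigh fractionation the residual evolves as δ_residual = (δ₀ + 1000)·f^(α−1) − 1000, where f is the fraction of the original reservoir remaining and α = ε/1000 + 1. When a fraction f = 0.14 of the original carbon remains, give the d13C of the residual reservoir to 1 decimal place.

Rayleigh residual: δ_res = (δ₀ + 1000)·f^(α−1) − 1000
α − 1 = -0.03730
f^(α−1) = 0.14^(-0.03730) = 1.076092
δ_res = (-10.7 + 1000) × 1.076092 − 1000 = 1064.578 − 1000 = 64.58‰

64.6‰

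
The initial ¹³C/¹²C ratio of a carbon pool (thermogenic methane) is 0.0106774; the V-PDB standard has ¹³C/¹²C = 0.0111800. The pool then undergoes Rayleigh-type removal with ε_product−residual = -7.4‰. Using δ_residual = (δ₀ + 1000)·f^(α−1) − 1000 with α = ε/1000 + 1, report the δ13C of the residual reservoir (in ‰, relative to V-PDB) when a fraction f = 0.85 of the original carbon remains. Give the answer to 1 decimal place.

δ₀ = (0.0106774/0.0111800 − 1)×1000 = (0.955045 − 1)×1000 = -44.955‰
α − 1 = ε/1000 = -0.0074
f^(α−1) = 0.85^(-0.0074) = 1.001203
δ_res = (-44.955 + 1000) × 1.001203 − 1000 = 956.194 − 1000 = -43.81‰

-43.8‰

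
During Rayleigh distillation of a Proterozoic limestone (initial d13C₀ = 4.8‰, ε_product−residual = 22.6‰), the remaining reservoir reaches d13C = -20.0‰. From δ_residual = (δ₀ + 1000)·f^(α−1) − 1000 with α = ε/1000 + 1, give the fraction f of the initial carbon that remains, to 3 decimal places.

α − 1 = ε/1000 = 0.0226
(δ_res + 1000)/(δ₀ + 1000) = (-20.0 + 1000)/(4.8 + 1000) = 980.0/1004.8 = 0.975318
f = 0.975318^(1/0.0226) = exp(ln(0.975318)/0.0226) = exp(-0.02499/0.0226)
f = exp(-1.1058) = 0.3309

0.331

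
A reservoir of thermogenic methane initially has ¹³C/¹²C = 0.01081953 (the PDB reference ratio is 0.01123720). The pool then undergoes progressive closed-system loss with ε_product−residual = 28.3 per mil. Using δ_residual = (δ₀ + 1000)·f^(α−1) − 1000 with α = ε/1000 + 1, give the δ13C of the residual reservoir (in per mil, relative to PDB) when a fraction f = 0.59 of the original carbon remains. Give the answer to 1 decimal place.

δ₀ = (0.01081953/0.01123720 − 1)×1000 = (0.962831 − 1)×1000 = -37.169 per mil
α − 1 = ε/1000 = 0.0283
f^(α−1) = 0.59^(0.0283) = 0.985179
δ_res = (-37.169 + 1000) × 0.985179 − 1000 = 948.561 − 1000 = -51.44 per mil

-51.4 per mil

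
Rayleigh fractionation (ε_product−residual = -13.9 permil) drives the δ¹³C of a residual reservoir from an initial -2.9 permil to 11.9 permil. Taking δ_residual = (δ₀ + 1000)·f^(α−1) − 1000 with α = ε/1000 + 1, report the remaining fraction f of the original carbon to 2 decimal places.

α − 1 = ε/1000 = -0.0139
(δ_res + 1000)/(δ₀ + 1000) = (11.9 + 1000)/(-2.9 + 1000) = 1011.9/997.1 = 1.014843
f = 1.014843^(1/-0.0139) = exp(ln(1.014843)/-0.0139) = exp(0.01473/-0.0139)
f = exp(-1.0600) = 0.3465

0.35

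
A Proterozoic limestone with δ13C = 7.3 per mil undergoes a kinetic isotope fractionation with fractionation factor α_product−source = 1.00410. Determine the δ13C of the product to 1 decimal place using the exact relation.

11.4 per mil

δ_product = (δ_source + 1000)·α − 1000
δ_product = (7.3 + 1000) × 1.00410 − 1000
δ_product = 1011.430 − 1000 = 11.43 per mil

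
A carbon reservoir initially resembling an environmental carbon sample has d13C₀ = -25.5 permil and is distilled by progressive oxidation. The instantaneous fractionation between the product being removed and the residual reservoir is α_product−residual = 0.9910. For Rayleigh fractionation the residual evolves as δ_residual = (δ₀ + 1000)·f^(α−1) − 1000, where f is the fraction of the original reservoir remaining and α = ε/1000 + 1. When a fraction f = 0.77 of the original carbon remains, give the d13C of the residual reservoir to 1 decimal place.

Rayleigh residual: δ_res = (δ₀ + 1000)·f^(α−1) − 1000
α − 1 = -0.00900
f^(α−1) = 0.77^(-0.00900) = 1.002355
δ_res = (-25.5 + 1000) × 1.002355 − 1000 = 976.795 − 1000 = -23.21 permil

-23.2 permil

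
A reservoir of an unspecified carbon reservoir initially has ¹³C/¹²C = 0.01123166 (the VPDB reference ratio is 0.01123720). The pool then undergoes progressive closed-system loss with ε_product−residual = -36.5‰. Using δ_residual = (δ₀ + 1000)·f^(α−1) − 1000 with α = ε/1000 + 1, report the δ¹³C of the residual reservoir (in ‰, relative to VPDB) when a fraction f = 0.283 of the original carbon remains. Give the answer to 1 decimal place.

δ₀ = (0.01123166/0.01123720 − 1)×1000 = (0.999507 − 1)×1000 = -0.493‰
α − 1 = ε/1000 = -0.0365
f^(α−1) = 0.283^(-0.0365) = 1.047152
δ_res = (-0.493 + 1000) × 1.047152 − 1000 = 1046.636 − 1000 = 46.64‰

46.6‰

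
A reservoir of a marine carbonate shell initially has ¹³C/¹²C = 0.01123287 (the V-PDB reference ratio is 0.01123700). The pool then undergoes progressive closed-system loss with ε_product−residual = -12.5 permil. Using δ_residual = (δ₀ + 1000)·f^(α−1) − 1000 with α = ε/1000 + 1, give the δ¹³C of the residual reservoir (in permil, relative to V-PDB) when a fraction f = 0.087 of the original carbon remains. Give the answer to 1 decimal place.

δ₀ = (0.01123287/0.01123700 − 1)×1000 = (0.999632 − 1)×1000 = -0.368 permil
α − 1 = ε/1000 = -0.0125
f^(α−1) = 0.087^(-0.0125) = 1.030994
δ_res = (-0.368 + 1000) × 1.030994 − 1000 = 1030.615 − 1000 = 30.61 permil

30.6 permil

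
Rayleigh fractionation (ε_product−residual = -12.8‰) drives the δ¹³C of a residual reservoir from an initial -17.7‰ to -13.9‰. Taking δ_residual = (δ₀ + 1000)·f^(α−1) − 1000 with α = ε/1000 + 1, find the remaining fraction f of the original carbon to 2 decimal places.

0.74

α − 1 = ε/1000 = -0.0128
(δ_res + 1000)/(δ₀ + 1000) = (-13.9 + 1000)/(-17.7 + 1000) = 986.1/982.3 = 1.003868
f = 1.003868^(1/-0.0128) = exp(ln(1.003868)/-0.0128) = exp(0.00386/-0.0128)
f = exp(-0.3016) = 0.7396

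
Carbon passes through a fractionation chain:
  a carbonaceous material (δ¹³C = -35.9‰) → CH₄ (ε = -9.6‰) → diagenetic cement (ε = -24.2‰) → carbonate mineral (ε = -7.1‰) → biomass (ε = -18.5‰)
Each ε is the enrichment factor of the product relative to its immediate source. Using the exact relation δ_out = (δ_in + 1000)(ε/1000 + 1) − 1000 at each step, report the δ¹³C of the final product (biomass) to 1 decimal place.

step 1: δ = (-35.90 + 1000)·(-9.6/1000 + 1) − 1000 = -45.16‰
step 2: δ = (-45.16 + 1000)·(-24.2/1000 + 1) − 1000 = -68.26‰
step 3: δ = (-68.26 + 1000)·(-7.1/1000 + 1) − 1000 = -74.88‰
step 4: δ = (-74.88 + 1000)·(-18.5/1000 + 1) − 1000 = -91.99‰

-92.0‰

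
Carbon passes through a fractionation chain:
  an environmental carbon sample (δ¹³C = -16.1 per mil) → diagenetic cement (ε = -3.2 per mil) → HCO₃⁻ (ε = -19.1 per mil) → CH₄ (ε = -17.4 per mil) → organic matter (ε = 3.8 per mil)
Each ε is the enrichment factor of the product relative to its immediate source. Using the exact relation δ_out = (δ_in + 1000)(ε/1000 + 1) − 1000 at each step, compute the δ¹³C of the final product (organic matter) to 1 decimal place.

step 1: δ = (-16.10 + 1000)·(-3.2/1000 + 1) − 1000 = -19.25 per mil
step 2: δ = (-19.25 + 1000)·(-19.1/1000 + 1) − 1000 = -37.98 per mil
step 3: δ = (-37.98 + 1000)·(-17.4/1000 + 1) − 1000 = -54.72 per mil
step 4: δ = (-54.72 + 1000)·(3.8/1000 + 1) − 1000 = -51.13 per mil

-51.1 per mil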